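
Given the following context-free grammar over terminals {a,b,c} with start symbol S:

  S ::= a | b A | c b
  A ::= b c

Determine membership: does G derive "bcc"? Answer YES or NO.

Convert to CNF:
  S -> T0 A | T1 T0 | a
  A -> T0 T1
  T0 -> b
  T1 -> c

CYK table (by increasing span):
  [0..0]={T0}  "b"  orig:{}
  [1..1]={T1}  "c"  orig:{}
  [2..2]={T1}  "c"  orig:{}
  [0..1]={A}  "bc"
  [1..2]=∅  "cc"
  [0..2]=∅  "bcc"

S ∉ T[0,2] ⇒ NO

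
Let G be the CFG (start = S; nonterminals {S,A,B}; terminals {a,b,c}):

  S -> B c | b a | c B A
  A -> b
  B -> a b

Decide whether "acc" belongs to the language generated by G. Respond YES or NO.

CNF form of G:
  S -> B T2 | T1 T0 | T2 X3
  A -> b
  B -> T0 T1
  T0 -> a
  T1 -> b
  T2 -> c
  X3 -> B A

Fill CYK table bottom-up:
  T[0,0] 'a' = {T0}  orig:{}
  T[1,1] 'c' = {T2}  orig:{}
  T[2,2] 'c' = {T2}  orig:{}
  T[0,1] 'ac' = ∅
  T[1,2] 'cc' = ∅
  T[0,2] 'acc' = ∅

S ∉ T[0,2] ⇒ NO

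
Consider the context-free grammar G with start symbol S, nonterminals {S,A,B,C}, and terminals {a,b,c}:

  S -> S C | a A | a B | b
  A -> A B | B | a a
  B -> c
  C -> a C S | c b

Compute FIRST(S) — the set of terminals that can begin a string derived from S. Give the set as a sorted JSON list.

FIRST sets, iterate to fixpoint:
iter 1:
  A via A→a a: +{a}
  B via B→c: +{c}
  C via C→a C S: +{a}
  C via C→c b: +{c}
  S via S→a A: +{a}
  S via S→b: +{b}
  FIRST(S)={a,b}  FIRST(A)={a}  FIRST(B)={c}  FIRST(C)={a,c}
iter 2:
  A via A→B: +{c}
  FIRST(S)={a,b}  FIRST(A)={a,c}  FIRST(B)={c}  FIRST(C)={a,c}
iter 3: (stable)
  FIRST(S)={a,b}  FIRST(A)={a,c}  FIRST(B)={c}  FIRST(C)={a,c}

FIRST(S) = ["a", "b"]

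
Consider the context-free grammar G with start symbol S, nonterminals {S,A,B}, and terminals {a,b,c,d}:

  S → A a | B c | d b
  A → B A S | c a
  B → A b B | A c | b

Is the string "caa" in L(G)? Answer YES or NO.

CNF form of G:
  S -> A T1 | B T0 | T3 T2
  A -> B X4 | T0 T1
  B -> A T0 | A X5 | b
  T0 -> c
  T1 -> a
  T2 -> b
  T3 -> d
  X4 -> A S
  X5 -> T2 B

CYK fill:
  [0..0]={T0}  "c"  orig:{}
  [1..1]={T1}  "a"  orig:{}
  [2..2]={T1}  "a"  orig:{}
  [0..1]={A}  "ca"
  [1..2]=∅  "aa"
  [0..2]={S}  "caa"

S ∈ T[0,2] ⇒ YES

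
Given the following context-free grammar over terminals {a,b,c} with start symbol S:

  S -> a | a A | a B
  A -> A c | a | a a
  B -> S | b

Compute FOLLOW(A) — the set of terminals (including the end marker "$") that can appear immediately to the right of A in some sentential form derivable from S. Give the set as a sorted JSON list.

Compute FIRST by fixpoint:
[1]
  A via A→a: +{a}
  B via B→b: +{b}
  S via S→a: +{a}
  FIRST[S]={a}  FIRST[A]={a}  FIRST[B]={b}
[2]
  B via B→S: +{a}
  FIRST[S]={a}  FIRST[A]={a}  FIRST[B]={a,b}
[3] — fixpoint
  FIRST[S]={a}  FIRST[A]={a}  FIRST[B]={a,b}

FOLLOW iteration:
seed FOLLOW(S) with $
iter 1:
  A→A c: FOLLOW(A) ⊇ FIRST(c) = {c}; new: +{c}
  S→a A: FOLLOW(A) ⊇ FOLLOW(S) ⊇ {$}; new: +{$}
  S→a B: FOLLOW(B) ⊇ FOLLOW(S) ⊇ {$}; new: +{$}
  FOLLOW(S)={$}  FOLLOW(A)={$,c}  FOLLOW(B)={$}
iter 2: — fixpoint
  FOLLOW(S)={$}  FOLLOW(A)={$,c}  FOLLOW(B)={$}

FOLLOW(A) = ["$", "c"]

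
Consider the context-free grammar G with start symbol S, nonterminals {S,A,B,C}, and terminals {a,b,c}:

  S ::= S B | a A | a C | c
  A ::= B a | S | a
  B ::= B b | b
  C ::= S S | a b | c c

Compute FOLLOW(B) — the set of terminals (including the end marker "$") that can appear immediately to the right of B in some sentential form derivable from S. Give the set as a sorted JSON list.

Compute FIRST by fixpoint:
iter 1:
  A via A→a: +{a}
  B via B→b: +{b}
  C via C→a b: +{a}
  C via C→c c: +{c}
  S via S→a A: +{a}
  S via S→c: +{c}
  FIRST[S]={a,c}  FIRST[A]={a}  FIRST[B]={b}  FIRST[C]={a,c}
iter 2:
  A via A→B a: +{b}
  A via A→S: +{c}
  FIRST[S]={a,c}  FIRST[A]={a,b,c}  FIRST[B]={b}  FIRST[C]={a,c}
iter 3: — fixpoint
  FIRST[S]={a,c}  FIRST[A]={a,b,c}  FIRST[B]={b}  FIRST[C]={a,c}

Compute FOLLOW by fixpoint:
FOLLOW(S) := {$}
[1]
  A→B a: FOLLOW(B) ⊇ FIRST(a) = {a}; new: +{a}
  B→B b: FOLLOW(B) ⊇ FIRST(b) = {b}; new: +{b}
  C→S S: FOLLOW(S) ⊇ FIRST(S) = {a,c}; new: +{a,c}
  S→S B: FOLLOW(S) ⊇ FIRST(B) = {b}; new: +{b}
  S→S B: FOLLOW(B) ⊇ FOLLOW(S) ⊇ {$,a,b,c}; new: +{$,c}
  S→a A: FOLLOW(A) ⊇ FOLLOW(S) ⊇ {$,a,b,c}; new: +{$,a,b,c}
  S→a C: FOLLOW(C) ⊇ FOLLOW(S) ⊇ {$,a,b,c}; new: +{$,a,b,c}
  FOLLOW[S]={$,a,b,c}  FOLLOW[A]={$,a,b,c}  FOLLOW[B]={$,a,b,c}  FOLLOW[C]={$,a,b,c}
[2] (stable)
  FOLLOW[S]={$,a,b,c}  FOLLOW[A]={$,a,b,c}  FOLLOW[B]={$,a,b,c}  FOLLOW[C]={$,a,b,c}

FOLLOW(B) = ["$", "a", "b", "c"]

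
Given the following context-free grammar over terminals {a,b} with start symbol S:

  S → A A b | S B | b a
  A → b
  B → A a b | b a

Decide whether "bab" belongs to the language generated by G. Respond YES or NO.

CNF form of G:
  S -> A X3 | S B | T1 T0
  A -> b
  B -> A X2 | T1 T0
  T0 -> a
  T1 -> b
  X2 -> T0 T1
  X3 -> A T1

CYK table (by increasing span):
  T[0,0] 'b' = {A,T1}  orig:{A}
  T[1,1] 'a' = {T0}  orig:{}
  T[2,2] 'b' = {A,T1}  orig:{A}
  T[0,1] 'ba' = {B,S}
  T[1,2] 'ab' = {X2}  orig:{}
  T[0,2] 'bab' = {B}

S ∉ T[0,2] ⇒ NO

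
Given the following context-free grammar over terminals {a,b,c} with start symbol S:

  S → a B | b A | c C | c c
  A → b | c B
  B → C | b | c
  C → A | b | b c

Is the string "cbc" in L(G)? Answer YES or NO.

Convert to CNF:
  S -> T0 C | T0 T0 | T1 A | T2 B
  A -> T0 B | b
  B -> T0 B | T1 T0 | b | c
  C -> T0 B | T1 T0 | b
  T0 -> c
  T1 -> b
  T2 -> a

CYK table (by increasing span):
  T[0,0] 'c' = {B,T0}  orig:{B}
  T[1,1] 'b' = {A,B,C,T1}  orig:{A,B,C}
  T[2,2] 'c' = {B,T0}  orig:{B}
  T[0,1] 'cb' = {A,B,C,S}
  T[1,2] 'bc' = {B,C}
  T[0,2] 'cbc' = {A,B,C,S}

S ∈ T[0,2] ⇒ YES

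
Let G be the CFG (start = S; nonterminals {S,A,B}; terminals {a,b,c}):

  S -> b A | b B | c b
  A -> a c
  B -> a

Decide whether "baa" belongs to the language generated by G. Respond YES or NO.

Convert to CNF:
  S -> T1 T2 | T2 A | T2 B
  A -> T0 T1
  B -> a
  T0 -> a
  T1 -> c
  T2 -> b

CYK table (by increasing span):
  [0..0]={T2}  "b"  orig:{}
  [1..1]={B,T0}  "a"  orig:{B}
  [2..2]={B,T0}  "a"  orig:{B}
  [0..1]={S}  "ba"
  [1..2]=∅  "aa"
  [0..2]=∅  "baa"

S ∉ T[0,2] ⇒ NO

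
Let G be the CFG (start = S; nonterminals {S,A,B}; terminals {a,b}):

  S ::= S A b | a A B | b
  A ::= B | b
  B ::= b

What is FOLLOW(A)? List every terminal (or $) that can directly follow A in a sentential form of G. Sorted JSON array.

Compute FIRST by fixpoint:
round 1:
  A via A→b: +{b}
  B via B→b: +{b}
  S via S→a A B: +{a}
  S via S→b: +{b}
  FIRST(S)={a,b}  FIRST(A)={b}  FIRST(B)={b}
round 2: (no change)
  FIRST(S)={a,b}  FIRST(A)={b}  FIRST(B)={b}

Compute FOLLOW by fixpoint:
FOLLOW(S) := {$}
iter 1:
  S→S A b: FOLLOW(S) ⊇ FIRST(A) = {b}; new: +{b}
  S→S A b: FOLLOW(A) ⊇ FIRST(b) = {b}; new: +{b}
  S→a A B: FOLLOW(B) ⊇ FOLLOW(S) ⊇ {$,b}; new: +{$,b}
  FOLLOW[S]={$,b}  FOLLOW[A]={b}  FOLLOW[B]={$,b}
iter 2: done
  FOLLOW[S]={$,b}  FOLLOW[A]={b}  FOLLOW[B]={$,b}

FOLLOW(A) = ["b"]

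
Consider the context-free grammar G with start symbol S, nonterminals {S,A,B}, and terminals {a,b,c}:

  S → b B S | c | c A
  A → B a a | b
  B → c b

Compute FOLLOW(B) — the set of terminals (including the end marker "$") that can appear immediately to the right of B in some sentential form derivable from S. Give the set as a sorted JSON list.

FIRST iteration:
[1]
  A via A→b: +{b}
  B via B→c b: +{c}
  S via S→b B S: +{b}
  S via S→c: +{c}
  FIRST(S)={b,c}  FIRST(A)={b}  FIRST(B)={c}
[2]
  A via A→B a a: +{c}
  FIRST(S)={b,c}  FIRST(A)={b,c}  FIRST(B)={c}
[3] (stable)
  FIRST(S)={b,c}  FIRST(A)={b,c}  FIRST(B)={c}

FOLLOW sets:
seed FOLLOW(S) with $
pass 1:
  A→B a a: FOLLOW(B) ⊇ FIRST(a) = {a}; new: +{a}
  S→b B S: FOLLOW(B) ⊇ FIRST(S) = {b,c}; new: +{b,c}
  S→c A: FOLLOW(A) ⊇ FOLLOW(S) ⊇ {$}; new: +{$}
  S: {$}  A: {$}  B: {a,b,c}
pass 2: done
  S: {$}  A: {$}  B: {a,b,c}

FOLLOW(B) = ["a", "b", "c"]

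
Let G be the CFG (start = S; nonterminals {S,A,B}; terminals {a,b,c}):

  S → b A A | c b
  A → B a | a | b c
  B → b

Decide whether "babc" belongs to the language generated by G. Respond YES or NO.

CNF form of G:
  S -> T1 X3 | T2 T1
  A -> B T0 | T1 T2 | a
  B -> b
  T0 -> a
  T1 -> b
  T2 -> c
  X3 -> A A

Fill CYK table bottom-up:
  cell(0,0) b: {B,T1}  orig:{B}
  cell(1,1) a: {A,T0}  orig:{A}
  cell(2,2) b: {B,T1}  orig:{B}
  cell(3,3) c: {T2}  orig:{}
  cell(0,1) ba: {A}
  cell(1,2) ab: ∅
  cell(2,3) bc: {A}
  cell(0,2) bab: ∅
  cell(1,3) abc: {X3}  orig:{}
  cell(0,3) babc: {S,X3}  orig:{S}

S ∈ T[0,3] ⇒ YES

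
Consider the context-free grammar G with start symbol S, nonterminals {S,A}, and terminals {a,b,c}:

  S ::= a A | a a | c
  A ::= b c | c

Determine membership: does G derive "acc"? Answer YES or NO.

CNF form of G:
  S -> T2 A | T2 T2 | c
  A -> T0 T1 | c
  T0 -> b
  T1 -> c
  T2 -> a

CYK table (by increasing span):
  [0..0]={T2}  "a"  orig:{}
  [1..1]={A,S,T1}  "c"  orig:{A,S}
  [2..2]={A,S,T1}  "c"  orig:{A,S}
  [0..1]={S}  "ac"
  [1..2]=∅  "cc"
  [0..2]=∅  "acc"

S ∉ T[0,2] ⇒ NO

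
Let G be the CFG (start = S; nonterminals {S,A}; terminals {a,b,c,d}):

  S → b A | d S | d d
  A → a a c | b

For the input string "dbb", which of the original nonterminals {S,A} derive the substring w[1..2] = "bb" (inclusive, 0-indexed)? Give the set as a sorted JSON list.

CNF form of G:
  S -> T2 A | T3 S | T3 T3
  A -> T0 X4 | b
  T0 -> a
  T1 -> c
  T2 -> b
  T3 -> d
  X4 -> T0 T1

CYK table (by increasing span) — only the sub-triangle for w[1..2]:
  cell(1,1) b: {A,T2}  orig:{A}
  cell(2,2) b: {A,T2}  orig:{A}
  cell(1,2) bb: {S}

Original NTs in T[1,2] deriving "bb": ["S"]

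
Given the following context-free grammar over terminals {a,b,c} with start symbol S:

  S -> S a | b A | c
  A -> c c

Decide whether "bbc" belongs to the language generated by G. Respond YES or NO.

CNF form of G:
  S -> S T1 | T2 A | c
  A -> T0 T0
  T0 -> c
  T1 -> a
  T2 -> b

CYK table (by increasing span):
  cell(0,0) b: {T2}  orig:{}
  cell(1,1) b: {T2}  orig:{}
  cell(2,2) c: {S,T0}  orig:{S}
  cell(0,1) bb: ∅
  cell(1,2) bc: ∅
  cell(0,2) bbc: ∅

S ∉ T[0,2] ⇒ NO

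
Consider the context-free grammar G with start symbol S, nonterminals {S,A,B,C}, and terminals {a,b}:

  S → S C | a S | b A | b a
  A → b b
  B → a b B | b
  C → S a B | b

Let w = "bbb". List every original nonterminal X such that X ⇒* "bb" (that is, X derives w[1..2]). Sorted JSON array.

CNF form of G:
  S -> S C | T0 A | T0 T1 | T1 S
  A -> T0 T0
  B -> T1 X2 | b
  C -> S X3 | b
  T0 -> b
  T1 -> a
  X2 -> T0 B
  X3 -> T1 B

Fill CYK table bottom-up (cells [i..j] with 1 ≤ i ≤ j ≤ 2 only):
  cell(1,1) b: {B,C,T0}  orig:{B,C}
  cell(2,2) b: {B,C,T0}  orig:{B,C}
  cell(1,2) bb: {A,X2}  orig:{A}

Original NTs in T[1,2] deriving "bb": ["A"]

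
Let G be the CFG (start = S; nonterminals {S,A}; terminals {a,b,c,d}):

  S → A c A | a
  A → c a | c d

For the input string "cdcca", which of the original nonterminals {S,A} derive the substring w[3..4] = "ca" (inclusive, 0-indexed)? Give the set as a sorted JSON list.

Convert to CNF:
  S -> A X3 | a
  A -> T0 T1 | T0 T2
  T0 -> c
  T1 -> a
  T2 -> d
  X3 -> T0 A

CYK table (by increasing span) — only the sub-triangle for w[3..4]:
  cell(3,3) c: {T0}  orig:{}
  cell(4,4) a: {S,T1}  orig:{S}
  cell(3,4) ca: {A}

Original NTs in T[3,4] deriving "ca": ["A"]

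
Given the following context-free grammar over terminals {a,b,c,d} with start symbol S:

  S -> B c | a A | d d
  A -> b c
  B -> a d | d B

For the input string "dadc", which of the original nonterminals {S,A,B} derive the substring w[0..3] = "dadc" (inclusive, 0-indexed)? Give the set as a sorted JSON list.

Convert to CNF:
  S -> B T1 | T2 A | T3 T3
  A -> T0 T1
  B -> T2 T3 | T3 B
  T0 -> b
  T1 -> c
  T2 -> a
  T3 -> d

CYK fill — only the sub-triangle for w[0..3]:
  cell(0,0) d: {T3}  orig:{}
  cell(1,1) a: {T2}  orig:{}
  cell(2,2) d: {T3}  orig:{}
  cell(3,3) c: {T1}  orig:{}
  cell(0,1) da: ∅
  cell(1,2) ad: {B}
  cell(2,3) dc: ∅
  cell(0,2) dad: {B}
  cell(1,3) adc: {S}
  cell(0,3) dadc: {S}

Original NTs in T[0,3] deriving "dadc": ["S"]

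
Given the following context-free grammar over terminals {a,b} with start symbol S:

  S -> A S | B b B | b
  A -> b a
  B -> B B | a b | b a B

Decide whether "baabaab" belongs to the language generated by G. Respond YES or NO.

CNF form of G:
  S -> A S | B X3 | b
  A -> T0 T1
  B -> B B | T0 X2 | T1 T0
  T0 -> b
  T1 -> a
  X2 -> T1 B
  X3 -> T0 B

CYK fill:
  T[0,0] 'b' = {S,T0}  orig:{S}
  T[1,1] 'a' = {T1}  orig:{}
  T[2,2] 'a' = {T1}  orig:{}
  T[3,3] 'b' = {S,T0}  orig:{S}
  T[4,4] 'a' = {T1}  orig:{}
  T[5,5] 'a' = {T1}  orig:{}
  T[6,6] 'b' = {S,T0}  orig:{S}
  T[0,1] 'ba' = {A}
  T[1,2] 'aa' = ∅
  T[2,3] 'ab' = {B}
  T[3,4] 'ba' = {A}
  T[4,5] 'aa' = ∅
  T[5,6] 'ab' = {B}
  T[0,2] 'baa' = ∅
  T[1,3] 'aab' = {X2}  orig:{}
  T[2,4] 'aba' = ∅
  T[3,5] 'baa' = ∅
  T[4,6] 'aab' = {X2}  orig:{}
  T[0,3] 'baab' = {B}
  T[1,4] 'aaba' = ∅
  T[2,5] 'abaa' = ∅
  T[3,6] 'baab' = {B}
  T[0,4] 'baaba' = ∅
  T[1,5] 'aabaa' = ∅
  T[2,6] 'abaab' = {X2}  orig:{}
  T[0,5] 'baabaa' = ∅
  T[1,6] 'aabaab' = ∅
  T[0,6] 'baabaab' = ∅

S ∉ T[0,6] ⇒ NO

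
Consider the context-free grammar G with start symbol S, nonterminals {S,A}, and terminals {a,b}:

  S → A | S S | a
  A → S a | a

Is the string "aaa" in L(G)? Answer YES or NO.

Convert to CNF:
  S -> S S | S T0 | a
  A -> S T0 | a
  T0 -> a

CYK fill:
  cell(0,0) a: {A,S,T0}  orig:{A,S}
  cell(1,1) a: {A,S,T0}  orig:{A,S}
  cell(2,2) a: {A,S,T0}  orig:{A,S}
  cell(0,1) aa: {A,S}
  cell(1,2) aa: {A,S}
  cell(0,2) aaa: {A,S}

S ∈ T[0,2] ⇒ YES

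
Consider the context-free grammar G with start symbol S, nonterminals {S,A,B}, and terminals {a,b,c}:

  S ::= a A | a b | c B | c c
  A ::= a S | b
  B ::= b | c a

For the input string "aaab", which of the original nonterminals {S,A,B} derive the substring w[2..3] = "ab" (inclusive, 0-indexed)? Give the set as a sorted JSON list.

CNF form of G:
  S -> T0 A | T0 T2 | T1 B | T1 T1
  A -> T0 S | b
  B -> T1 T0 | b
  T0 -> a
  T1 -> c
  T2 -> b

CYK table (by increasing span) — only the sub-triangle for w[2..3]:
  cell(2,2) a: {T0}  orig:{}
  cell(3,3) b: {A,B,T2}  orig:{A,B}
  cell(2,3) ab: {S}

Original NTs in T[2,3] deriving "ab": ["S"]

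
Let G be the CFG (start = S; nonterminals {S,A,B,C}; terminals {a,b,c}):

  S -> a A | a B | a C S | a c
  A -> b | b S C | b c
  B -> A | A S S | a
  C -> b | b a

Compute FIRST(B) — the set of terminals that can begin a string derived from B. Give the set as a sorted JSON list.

FIRST sets, iterate to fixpoint:
pass 1:
  A via A→b: +{b}
  B via B→A: +{b}
  B via B→a: +{a}
  C via C→b: +{b}
  S via S→a A: +{a}
  FIRST(S)={a}  FIRST(A)={b}  FIRST(B)={a,b}  FIRST(C)={b}
pass 2: done
  FIRST(S)={a}  FIRST(A)={b}  FIRST(B)={a,b}  FIRST(C)={b}

FIRST(B) = ["a", "b"]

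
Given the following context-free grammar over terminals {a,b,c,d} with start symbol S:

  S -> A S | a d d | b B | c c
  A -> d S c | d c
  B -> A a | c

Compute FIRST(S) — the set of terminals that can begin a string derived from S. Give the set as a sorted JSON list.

FIRST sets, iterate to fixpoint:
pass 1:
  A via A→d S c: +{d}
  B via B→A a: +{d}
  B via B→c: +{c}
  S via S→A S: +{d}
  S via S→a d d: +{a}
  S via S→b B: +{b}
  S via S→c c: +{c}
  FIRST[S]={a,b,c,d}  FIRST[A]={d}  FIRST[B]={c,d}
pass 2: done
  FIRST[S]={a,b,c,d}  FIRST[A]={d}  FIRST[B]={c,d}

FIRST(S) = ["a", "b", "c", "d"]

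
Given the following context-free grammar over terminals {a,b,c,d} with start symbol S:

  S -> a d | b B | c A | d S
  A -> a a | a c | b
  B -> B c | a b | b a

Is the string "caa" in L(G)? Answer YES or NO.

Convert to CNF:
  S -> T0 T3 | T1 A | T2 B | T3 S
  A -> T0 T0 | T0 T1 | b
  B -> B T1 | T0 T2 | T2 T0
  T0 -> a
  T1 -> c
  T2 -> b
  T3 -> d

Fill CYK table bottom-up:
  [0..0]={T1}  "c"  orig:{}
  [1..1]={T0}  "a"  orig:{}
  [2..2]={T0}  "a"  orig:{}
  [0..1]=∅  "ca"
  [1..2]={A}  "aa"
  [0..2]={S}  "caa"

S ∈ T[0,2] ⇒ YES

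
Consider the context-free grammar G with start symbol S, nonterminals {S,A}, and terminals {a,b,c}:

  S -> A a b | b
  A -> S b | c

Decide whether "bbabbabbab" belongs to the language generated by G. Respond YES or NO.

CNF form of G:
  S -> A X2 | b
  A -> S T0 | c
  T0 -> b
  T1 -> a
  X2 -> T1 T0

Fill CYK table bottom-up:
  cell(0,0) b: {S,T0}  orig:{S}
  cell(1,1) b: {S,T0}  orig:{S}
  cell(2,2) a: {T1}  orig:{}
  cell(3,3) b: {S,T0}  orig:{S}
  cell(4,4) b: {S,T0}  orig:{S}
  cell(5,5) a: {T1}  orig:{}
  cell(6,6) b: {S,T0}  orig:{S}
  cell(7,7) b: {S,T0}  orig:{S}
  cell(8,8) a: {T1}  orig:{}
  cell(9,9) b: {S,T0}  orig:{S}
  cell(0,1) bb: {A}
  cell(1,2) ba: ∅
  cell(2,3) ab: {X2}  orig:{}
  cell(3,4) bb: {A}
  cell(4,5) ba: ∅
  cell(5,6) ab: {X2}  orig:{}
  cell(6,7) bb: {A}
  cell(7,8) ba: ∅
  cell(8,9) ab: {X2}  orig:{}
  cell(0,2) bba: ∅
  cell(1,3) bab: ∅
  cell(2,4) abb: ∅
  cell(3,5) bba: ∅
  cell(4,6) bab: ∅
  cell(5,7) abb: ∅
  cell(6,8) bba: ∅
  cell(7,9) bab: ∅
  cell(0,3) bbab: {S}
  cell(1,4) babb: ∅
  cell(2,5) abba: ∅
  cell(3,6) bbab: {S}
  cell(4,7) babb: ∅
  cell(5,8) abba: ∅
  cell(6,9) bbab: {S}
  cell(0,4) bbabb: {A}
  cell(1,5) babba: ∅
  cell(2,6) abbab: ∅
  cell(3,7) bbabb: {A}
  cell(4,8) babba: ∅
  cell(5,9) abbab: ∅
  cell(0,5) bbabba: ∅
  cell(1,6) babbab: ∅
  cell(2,7) abbabb: ∅
  cell(3,8) bbabba: ∅
  cell(4,9) babbab: ∅
  cell(0,6) bbabbab: {S}
  cell(1,7) babbabb: ∅
  cell(2,8) abbabba: ∅
  cell(3,9) bbabbab: {S}
  cell(0,7) bbabbabb: {A}
  cell(1,8) babbabba: ∅
  cell(2,9) abbabbab: ∅
  cell(0,8) bbabbabba: ∅
  cell(1,9) babbabbab: ∅
  cell(0,9) bbabbabbab: {S}

S ∈ T[0,9] ⇒ YES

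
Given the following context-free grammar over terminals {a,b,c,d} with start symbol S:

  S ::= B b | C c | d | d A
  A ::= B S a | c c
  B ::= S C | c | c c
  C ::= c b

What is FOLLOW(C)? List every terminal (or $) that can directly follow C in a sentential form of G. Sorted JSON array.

FIRST sets, iterate to fixpoint:
pass 1:
  A via A→c c: +{c}
  B via B→c: +{c}
  C via C→c b: +{c}
  S via S→B b: +{c}
  S via S→d: +{d}
  FIRST[S]={c,d}  FIRST[A]={c}  FIRST[B]={c}  FIRST[C]={c}
pass 2:
  B via B→S C: +{d}
  FIRST[S]={c,d}  FIRST[A]={c}  FIRST[B]={c,d}  FIRST[C]={c}
pass 3:
  A via A→B S a: +{d}
  FIRST[S]={c,d}  FIRST[A]={c,d}  FIRST[B]={c,d}  FIRST[C]={c}
pass 4: (stable)
  FIRST[S]={c,d}  FIRST[A]={c,d}  FIRST[B]={c,d}  FIRST[C]={c}

FOLLOW iteration:
FOLLOW(S) := {$}
iter 1:
  A→B S a: FOLLOW(B) ⊇ FIRST(S) = {c,d}; new: +{c,d}
  A→B S a: FOLLOW(S) ⊇ FIRST(a) = {a}; new: +{a}
  B→S C: FOLLOW(S) ⊇ FIRST(C) = {c}; new: +{c}
  B→S C: FOLLOW(C) ⊇ FOLLOW(B) ⊇ {c,d}; new: +{c,d}
  S→B b: FOLLOW(B) ⊇ FIRST(b) = {b}; new: +{b}
  S→d A: FOLLOW(A) ⊇ FOLLOW(S) ⊇ {$,a,c}; new: +{$,a,c}
  FOLLOW(S)={$,a,c}  FOLLOW(A)={$,a,c}  FOLLOW(B)={b,c,d}  FOLLOW(C)={c,d}
iter 2:
  B→S C: FOLLOW(C) ⊇ FOLLOW(B) ⊇ {b,c,d}; new: +{b}
  FOLLOW(S)={$,a,c}  FOLLOW(A)={$,a,c}  FOLLOW(B)={b,c,d}  FOLLOW(C)={b,c,d}
iter 3: done
  FOLLOW(S)={$,a,c}  FOLLOW(A)={$,a,c}  FOLLOW(B)={b,c,d}  FOLLOW(C)={b,c,d}

FOLLOW(C) = ["b", "c", "d"]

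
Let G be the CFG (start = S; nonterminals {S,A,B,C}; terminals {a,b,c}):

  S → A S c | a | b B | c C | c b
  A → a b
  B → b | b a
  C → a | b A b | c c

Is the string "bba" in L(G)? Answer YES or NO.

Convert to CNF:
  S -> A X4 | T1 B | T2 C | T2 T1 | a
  A -> T0 T1
  B -> T1 T0 | b
  C -> T1 X3 | T2 T2 | a
  T0 -> a
  T1 -> b
  T2 -> c
  X3 -> A T1
  X4 -> S T2

CYK table (by increasing span):
  T[0,0] 'b' = {B,T1}  orig:{B}
  T[1,1] 'b' = {B,T1}  orig:{B}
  T[2,2] 'a' = {C,S,T0}  orig:{C,S}
  T[0,1] 'bb' = {S}
  T[1,2] 'ba' = {B}
  T[0,2] 'bba' = {S}

S ∈ T[0,2] ⇒ YES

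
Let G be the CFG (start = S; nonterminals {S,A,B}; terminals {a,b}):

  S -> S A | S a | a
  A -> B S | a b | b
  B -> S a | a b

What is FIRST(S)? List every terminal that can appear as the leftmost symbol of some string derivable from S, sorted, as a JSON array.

FIRST sets, iterate to fixpoint:
round 1:
  A via A→a b: +{a}
  A via A→b: +{b}
  B via B→a b: +{a}
  S via S→a: +{a}
  S: {a}  A: {a,b}  B: {a}
round 2: (stable)
  S: {a}  A: {a,b}  B: {a}

FIRST(S) = ["a"]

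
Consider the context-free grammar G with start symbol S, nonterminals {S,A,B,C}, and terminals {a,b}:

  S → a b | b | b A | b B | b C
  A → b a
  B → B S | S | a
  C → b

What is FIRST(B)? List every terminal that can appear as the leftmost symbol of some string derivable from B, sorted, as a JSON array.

Compute FIRST by fixpoint:
iter 1:
  A via A→b a: +{b}
  B via B→a: +{a}
  C via C→b: +{b}
  S via S→a b: +{a}
  S via S→b: +{b}
  FIRST(S)={a,b}  FIRST(A)={b}  FIRST(B)={a}  FIRST(C)={b}
iter 2:
  B via B→S: +{b}
  FIRST(S)={a,b}  FIRST(A)={b}  FIRST(B)={a,b}  FIRST(C)={b}
iter 3: done
  FIRST(S)={a,b}  FIRST(A)={b}  FIRST(B)={a,b}  FIRST(C)={b}

FIRST(B) = ["a", "b"]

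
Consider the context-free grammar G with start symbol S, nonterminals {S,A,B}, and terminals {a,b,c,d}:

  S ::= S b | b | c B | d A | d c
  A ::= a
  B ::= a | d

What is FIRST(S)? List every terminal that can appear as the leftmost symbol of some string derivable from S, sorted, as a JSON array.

FIRST iteration:
pass 1:
  A via A→a: +{a}
  B via B→a: +{a}
  B via B→d: +{d}
  S via S→b: +{b}
  S via S→c B: +{c}
  S via S→d A: +{d}
  S: {b,c,d}  A: {a}  B: {a,d}
pass 2: done
  S: {b,c,d}  A: {a}  B: {a,d}

FIRST(S) = ["b", "c", "d"]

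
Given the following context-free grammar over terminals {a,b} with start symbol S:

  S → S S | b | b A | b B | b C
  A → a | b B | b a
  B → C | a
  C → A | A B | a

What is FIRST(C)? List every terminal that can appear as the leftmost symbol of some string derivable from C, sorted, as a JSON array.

Compute FIRST by fixpoint:
pass 1:
  A via A→a: +{a}
  A via A→b B: +{b}
  B via B→a: +{a}
  C via C→A: +{a,b}
  S via S→b: +{b}
  FIRST(S)={b}  FIRST(A)={a,b}  FIRST(B)={a}  FIRST(C)={a,b}
pass 2:
  B via B→C: +{b}
  FIRST(S)={b}  FIRST(A)={a,b}  FIRST(B)={a,b}  FIRST(C)={a,b}
pass 3: (no change)
  FIRST(S)={b}  FIRST(A)={a,b}  FIRST(B)={a,b}  FIRST(C)={a,b}

FIRST(C) = ["a", "b"]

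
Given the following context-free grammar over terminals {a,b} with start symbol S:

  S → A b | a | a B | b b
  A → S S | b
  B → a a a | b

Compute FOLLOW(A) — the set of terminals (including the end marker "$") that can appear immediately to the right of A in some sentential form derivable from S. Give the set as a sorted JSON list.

FIRST sets, iterate to fixpoint:
round 1:
  A via A→b: +{b}
  B via B→a a a: +{a}
  B via B→b: +{b}
  S via S→A b: +{b}
  S via S→a: +{a}
  FIRST[S]={a,b}  FIRST[A]={b}  FIRST[B]={a,b}
round 2:
  A via A→S S: +{a}
  FIRST[S]={a,b}  FIRST[A]={a,b}  FIRST[B]={a,b}
round 3: — fixpoint
  FIRST[S]={a,b}  FIRST[A]={a,b}  FIRST[B]={a,b}

FOLLOW iteration:
seed FOLLOW(S) with $
round 1:
  A→S S: FOLLOW(S) ⊇ FIRST(S) = {a,b}; new: +{a,b}
  S→A b: FOLLOW(A) ⊇ FIRST(b) = {b}; new: +{b}
  S→a B: FOLLOW(B) ⊇ FOLLOW(S) ⊇ {$,a,b}; new: +{$,a,b}
  FOLLOW[S]={$,a,b}  FOLLOW[A]={b}  FOLLOW[B]={$,a,b}
round 2: done
  FOLLOW[S]={$,a,b}  FOLLOW[A]={b}  FOLLOW[B]={$,a,b}

FOLLOW(A) = ["b"]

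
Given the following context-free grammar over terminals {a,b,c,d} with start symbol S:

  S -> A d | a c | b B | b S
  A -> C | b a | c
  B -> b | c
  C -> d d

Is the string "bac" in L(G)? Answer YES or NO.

CNF form of G:
  S -> A T2 | T0 B | T0 S | T1 T3
  A -> T0 T1 | T2 T2 | c
  B -> b | c
  C -> T2 T2
  T0 -> b
  T1 -> a
  T2 -> d
  T3 -> c

CYK table (by increasing span):
  T[0,0] 'b' = {B,T0}  orig:{B}
  T[1,1] 'a' = {T1}  orig:{}
  T[2,2] 'c' = {A,B,T3}  orig:{A,B}
  T[0,1] 'ba' = {A}
  T[1,2] 'ac' = {S}
  T[0,2] 'bac' = {S}

S ∈ T[0,2] ⇒ YES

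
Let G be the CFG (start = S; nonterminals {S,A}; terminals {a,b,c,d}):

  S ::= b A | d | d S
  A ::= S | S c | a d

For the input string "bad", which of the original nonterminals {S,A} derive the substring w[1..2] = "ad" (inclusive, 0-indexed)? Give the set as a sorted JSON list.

Convert to CNF:
  S -> T2 S | T3 A | d
  A -> S T0 | T1 T2 | T2 S | T3 A | d
  T0 -> c
  T1 -> a
  T2 -> d
  T3 -> b

Fill CYK table bottom-up, restricted to cells inside w[1..2]:
  [1..1]={T1}  "a"  orig:{}
  [2..2]={A,S,T2}  "d"  orig:{A,S}
  [1..2]={A}  "ad"

Original NTs in T[1,2] deriving "ad": ["A"]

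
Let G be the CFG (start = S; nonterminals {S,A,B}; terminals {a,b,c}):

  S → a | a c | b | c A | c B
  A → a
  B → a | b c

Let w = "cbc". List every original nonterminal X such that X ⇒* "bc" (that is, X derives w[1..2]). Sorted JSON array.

CNF form of G:
  S -> T1 A | T1 B | T2 T1 | a | b
  A -> a
  B -> T0 T1 | a
  T0 -> b
  T1 -> c
  T2 -> a

CYK table (by increasing span) (cells [i..j] with 1 ≤ i ≤ j ≤ 2 only):
  [1..1]={S,T0}  "b"  orig:{S}
  [2..2]={T1}  "c"  orig:{}
  [1..2]={B}  "bc"

Original NTs in T[1,2] deriving "bc": ["B"]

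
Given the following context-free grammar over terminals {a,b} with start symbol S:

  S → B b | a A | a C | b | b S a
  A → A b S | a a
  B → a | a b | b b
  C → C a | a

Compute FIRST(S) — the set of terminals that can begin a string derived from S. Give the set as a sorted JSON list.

FIRST iteration:
pass 1:
  A via A→a a: +{a}
  B via B→a: +{a}
  B via B→b b: +{b}
  C via C→a: +{a}
  S via S→B b: +{a,b}
  FIRST(S)={a,b}  FIRST(A)={a}  FIRST(B)={a,b}  FIRST(C)={a}
pass 2: — fixpoint
  FIRST(S)={a,b}  FIRST(A)={a}  FIRST(B)={a,b}  FIRST(C)={a}

FIRST(S) = ["a", "b"]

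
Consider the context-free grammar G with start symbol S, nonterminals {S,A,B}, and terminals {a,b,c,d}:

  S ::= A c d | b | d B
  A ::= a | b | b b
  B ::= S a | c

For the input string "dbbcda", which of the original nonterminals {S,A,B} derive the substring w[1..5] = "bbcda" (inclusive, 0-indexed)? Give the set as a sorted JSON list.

CNF form of G:
  S -> A X4 | T3 B | b
  A -> T0 T0 | a | b
  B -> S T1 | c
  T0 -> b
  T1 -> a
  T2 -> c
  T3 -> d
  X4 -> T2 T3

Fill CYK table bottom-up, restricted to cells inside w[1..5]:
  cell(1,1) b: {A,S,T0}  orig:{A,S}
  cell(2,2) b: {A,S,T0}  orig:{A,S}
  cell(3,3) c: {B,T2}  orig:{B}
  cell(4,4) d: {T3}  orig:{}
  cell(5,5) a: {A,T1}  orig:{A}
  cell(1,2) bb: {A}
  cell(2,3) bc: ∅
  cell(3,4) cd: {X4}  orig:{}
  cell(4,5) da: ∅
  cell(1,3) bbc: ∅
  cell(2,4) bcd: {S}
  cell(3,5) cda: ∅
  cell(1,4) bbcd: {S}
  cell(2,5) bcda: {B}
  cell(1,5) bbcda: {B}

Original NTs in T[1,5] deriving "bbcda": ["B"]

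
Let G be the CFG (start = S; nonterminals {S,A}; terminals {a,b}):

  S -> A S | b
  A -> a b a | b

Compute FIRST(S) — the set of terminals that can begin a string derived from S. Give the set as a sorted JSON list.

Compute FIRST by fixpoint:
iter 1:
  A via A→a b a: +{a}
  A via A→b: +{b}
  S via S→A S: +{a,b}
  FIRST[S]={a,b}  FIRST[A]={a,b}
iter 2: (no change)
  FIRST[S]={a,b}  FIRST[A]={a,b}

FIRST(S) = ["a", "b"]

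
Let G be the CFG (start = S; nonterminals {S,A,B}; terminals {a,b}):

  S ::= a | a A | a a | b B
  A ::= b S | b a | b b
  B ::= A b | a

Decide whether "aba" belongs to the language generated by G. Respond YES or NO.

CNF form of G:
  S -> T0 B | T1 A | T1 T1 | a
  A -> T0 S | T0 T0 | T0 T1
  B -> A T0 | a
  T0 -> b
  T1 -> a

Fill CYK table bottom-up:
  T[0,0] 'a' = {B,S,T1}  orig:{B,S}
  T[1,1] 'b' = {T0}  orig:{}
  T[2,2] 'a' = {B,S,T1}  orig:{B,S}
  T[0,1] 'ab' = ∅
  T[1,2] 'ba' = {A,S}
  T[0,2] 'aba' = {S}

S ∈ T[0,2] ⇒ YES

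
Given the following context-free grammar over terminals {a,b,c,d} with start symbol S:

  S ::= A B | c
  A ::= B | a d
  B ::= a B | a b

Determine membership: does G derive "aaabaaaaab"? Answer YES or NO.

Convert to CNF:
  S -> A B | c
  A -> T0 B | T0 T1 | T0 T2
  B -> T0 B | T0 T1
  T0 -> a
  T1 -> b
  T2 -> d

CYK fill:
  T[0,0] 'a' = {T0}  orig:{}
  T[1,1] 'a' = {T0}  orig:{}
  T[2,2] 'a' = {T0}  orig:{}
  T[3,3] 'b' = {T1}  orig:{}
  T[4,4] 'a' = {T0}  orig:{}
  T[5,5] 'a' = {T0}  orig:{}
  T[6,6] 'a' = {T0}  orig:{}
  T[7,7] 'a' = {T0}  orig:{}
  T[8,8] 'a' = {T0}  orig:{}
  T[9,9] 'b' = {T1}  orig:{}
  T[0,1] 'aa' = ∅
  T[1,2] 'aa' = ∅
  T[2,3] 'ab' = {A,B}
  T[3,4] 'ba' = ∅
  T[4,5] 'aa' = ∅
  T[5,6] 'aa' = ∅
  T[6,7] 'aa' = ∅
  T[7,8] 'aa' = ∅
  T[8,9] 'ab' = {A,B}
  T[0,2] 'aaa' = ∅
  T[1,3] 'aab' = {A,B}
  T[2,4] 'aba' = ∅
  T[3,5] 'baa' = ∅
  T[4,6] 'aaa' = ∅
  T[5,7] 'aaa' = ∅
  T[6,8] 'aaa' = ∅
  T[7,9] 'aab' = {A,B}
  T[0,3] 'aaab' = {A,B}
  T[1,4] 'aaba' = ∅
  T[2,5] 'abaa' = ∅
  T[3,6] 'baaa' = ∅
  T[4,7] 'aaaa' = ∅
  T[5,8] 'aaaa' = ∅
  T[6,9] 'aaab' = {A,B}
  T[0,4] 'aaaba' = ∅
  T[1,5] 'aabaa' = ∅
  T[2,6] 'abaaa' = ∅
  T[3,7] 'baaaa' = ∅
  T[4,8] 'aaaaa' = ∅
  T[5,9] 'aaaab' = {A,B}
  T[0,5] 'aaabaa' = ∅
  T[1,6] 'aabaaa' = ∅
  T[2,7] 'abaaaa' = ∅
  T[3,8] 'baaaaa' = ∅
  T[4,9] 'aaaaab' = {A,B}
  T[0,6] 'aaabaaa' = ∅
  T[1,7] 'aabaaaa' = ∅
  T[2,8] 'abaaaaa' = ∅
  T[3,9] 'baaaaab' = ∅
  T[0,7] 'aaabaaaa' = ∅
  T[1,8] 'aabaaaaa' = ∅
  T[2,9] 'abaaaaab' = {S}
  T[0,8] 'aaabaaaaa' = ∅
  T[1,9] 'aabaaaaab' = {S}
  T[0,9] 'aaabaaaaab' = {S}

S ∈ T[0,9] ⇒ YES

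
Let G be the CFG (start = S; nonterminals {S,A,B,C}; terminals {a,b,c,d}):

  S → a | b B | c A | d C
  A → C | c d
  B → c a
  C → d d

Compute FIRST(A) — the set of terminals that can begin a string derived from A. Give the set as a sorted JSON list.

FIRST sets, iterate to fixpoint:
pass 1:
  A via A→c d: +{c}
  B via B→c a: +{c}
  C via C→d d: +{d}
  S via S→a: +{a}
  S via S→b B: +{b}
  S via S→c A: +{c}
  S via S→d C: +{d}
  S: {a,b,c,d}  A: {c}  B: {c}  C: {d}
pass 2:
  A via A→C: +{d}
  S: {a,b,c,d}  A: {c,d}  B: {c}  C: {d}
pass 3: (no change)
  S: {a,b,c,d}  A: {c,d}  B: {c}  C: {d}

FIRST(A) = ["c", "d"]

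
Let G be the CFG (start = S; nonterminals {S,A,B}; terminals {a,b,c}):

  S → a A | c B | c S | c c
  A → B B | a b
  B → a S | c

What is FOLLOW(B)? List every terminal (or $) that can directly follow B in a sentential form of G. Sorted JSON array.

FIRST sets, iterate to fixpoint:
[1]
  A via A→a b: +{a}
  B via B→a S: +{a}
  B via B→c: +{c}
  S via S→a A: +{a}
  S via S→c B: +{c}
  S: {a,c}  A: {a}  B: {a,c}
[2]
  A via A→B B: +{c}
  S: {a,c}  A: {a,c}  B: {a,c}
[3] (no change)
  S: {a,c}  A: {a,c}  B: {a,c}

FOLLOW sets:
FOLLOW(S) := {$}
[1]
  A→B B: FOLLOW(B) ⊇ FIRST(B) = {a,c}; new: +{a,c}
  B→a S: FOLLOW(S) ⊇ FOLLOW(B) ⊇ {a,c}; new: +{a,c}
  S→a A: FOLLOW(A) ⊇ FOLLOW(S) ⊇ {$,a,c}; new: +{$,a,c}
  S→c B: FOLLOW(B) ⊇ FOLLOW(S) ⊇ {$,a,c}; new: +{$}
  FOLLOW[S]={$,a,c}  FOLLOW[A]={$,a,c}  FOLLOW[B]={$,a,c}
[2] — fixpoint
  FOLLOW[S]={$,a,c}  FOLLOW[A]={$,a,c}  FOLLOW[B]={$,a,c}

FOLLOW(B) = ["$", "a", "c"]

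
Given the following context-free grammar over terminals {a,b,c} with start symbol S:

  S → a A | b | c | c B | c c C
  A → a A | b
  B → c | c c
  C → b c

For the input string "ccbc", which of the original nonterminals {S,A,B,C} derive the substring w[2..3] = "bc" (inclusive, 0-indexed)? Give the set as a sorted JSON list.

CNF form of G:
  S -> T0 A | T1 B | T1 X3 | b | c
  A -> T0 A | b
  B -> T1 T1 | c
  C -> T2 T1
  T0 -> a
  T1 -> c
  T2 -> b
  X3 -> T1 C

CYK fill, restricted to cells inside w[2..3]:
  T[2,2] 'b' = {A,S,T2}  orig:{A,S}
  T[3,3] 'c' = {B,S,T1}  orig:{B,S}
  T[2,3] 'bc' = {C}

Original NTs in T[2,3] deriving "bc": ["C"]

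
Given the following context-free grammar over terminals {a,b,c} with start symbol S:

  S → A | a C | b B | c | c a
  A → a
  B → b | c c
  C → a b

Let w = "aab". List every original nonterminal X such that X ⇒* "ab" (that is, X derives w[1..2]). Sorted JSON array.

Convert to CNF:
  S -> T0 T1 | T1 C | T2 B | a | c
  A -> a
  B -> T0 T0 | b
  C -> T1 T2
  T0 -> c
  T1 -> a
  T2 -> b

CYK fill — only the sub-triangle for w[1..2]:
  cell(1,1) a: {A,S,T1}  orig:{A,S}
  cell(2,2) b: {B,T2}  orig:{B}
  cell(1,2) ab: {C}

Original NTs in T[1,2] deriving "ab": ["C"]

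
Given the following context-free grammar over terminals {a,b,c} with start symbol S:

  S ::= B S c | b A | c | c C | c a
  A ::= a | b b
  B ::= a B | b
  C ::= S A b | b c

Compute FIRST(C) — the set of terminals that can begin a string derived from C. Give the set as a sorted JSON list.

Compute FIRST by fixpoint:
[1]
  A via A→a: +{a}
  A via A→b b: +{b}
  B via B→a B: +{a}
  B via B→b: +{b}
  C via C→b c: +{b}
  S via S→B S c: +{a,b}
  S via S→c: +{c}
  S: {a,b,c}  A: {a,b}  B: {a,b}  C: {b}
[2]
  C via C→S A b: +{a,c}
  S: {a,b,c}  A: {a,b}  B: {a,b}  C: {a,b,c}
[3] — fixpoint
  S: {a,b,c}  A: {a,b}  B: {a,b}  C: {a,b,c}

FIRST(C) = ["a", "b", "c"]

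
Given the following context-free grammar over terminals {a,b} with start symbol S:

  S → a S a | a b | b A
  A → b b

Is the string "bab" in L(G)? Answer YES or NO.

CNF form of G:
  S -> T0 A | T1 T0 | T1 X2
  A -> T0 T0
  T0 -> b
  T1 -> a
  X2 -> S T1

Fill CYK table bottom-up:
  T[0,0] 'b' = {T0}  orig:{}
  T[1,1] 'a' = {T1}  orig:{}
  T[2,2] 'b' = {T0}  orig:{}
  T[0,1] 'ba' = ∅
  T[1,2] 'ab' = {S}
  T[0,2] 'bab' = ∅

S ∉ T[0,2] ⇒ NO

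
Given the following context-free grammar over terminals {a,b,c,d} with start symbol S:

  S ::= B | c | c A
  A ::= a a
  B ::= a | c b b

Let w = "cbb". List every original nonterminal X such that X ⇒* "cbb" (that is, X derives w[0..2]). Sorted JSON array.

CNF form of G:
  S -> T1 A | T1 X4 | a | c
  A -> T0 T0
  B -> T1 X3 | a
  T0 -> a
  T1 -> c
  T2 -> b
  X3 -> T2 T2
  X4 -> T2 T2

CYK fill, restricted to cells inside w[0..2]:
  cell(0,0) c: {S,T1}  orig:{S}
  cell(1,1) b: {T2}  orig:{}
  cell(2,2) b: {T2}  orig:{}
  cell(0,1) cb: ∅
  cell(1,2) bb: {X3,X4}  orig:{}
  cell(0,2) cbb: {B,S}

Original NTs in T[0,2] deriving "cbb": ["B", "S"]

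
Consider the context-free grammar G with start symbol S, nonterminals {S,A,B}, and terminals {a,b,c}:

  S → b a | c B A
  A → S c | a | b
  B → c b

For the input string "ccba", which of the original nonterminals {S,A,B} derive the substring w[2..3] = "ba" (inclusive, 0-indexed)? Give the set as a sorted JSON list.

Convert to CNF:
  S -> T0 X3 | T1 T2
  A -> S T0 | a | b
  B -> T0 T1
  T0 -> c
  T1 -> b
  T2 -> a
  X3 -> B A

Fill CYK table bottom-up — only the sub-triangle for w[2..3]:
  [2..2]={A,T1}  "b"  orig:{A}
  [3..3]={A,T2}  "a"  orig:{A}
  [2..3]={S}  "ba"

Original NTs in T[2,3] deriving "ba": ["S"]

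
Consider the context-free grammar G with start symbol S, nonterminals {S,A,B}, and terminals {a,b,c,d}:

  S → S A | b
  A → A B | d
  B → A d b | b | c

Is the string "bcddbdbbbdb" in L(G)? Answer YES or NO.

CNF form of G:
  S -> S A | b
  A -> A B | d
  B -> A X2 | b | c
  T0 -> d
  T1 -> b
  X2 -> T0 T1

Fill CYK table bottom-up:
  T[0,0] 'b' = {B,S,T1}  orig:{B,S}
  T[1,1] 'c' = {B}
  T[2,2] 'd' = {A,T0}  orig:{A}
  T[3,3] 'd' = {A,T0}  orig:{A}
  T[4,4] 'b' = {B,S,T1}  orig:{B,S}
  T[5,5] 'd' = {A,T0}  orig:{A}
  T[6,6] 'b' = {B,S,T1}  orig:{B,S}
  T[7,7] 'b' = {B,S,T1}  orig:{B,S}
  T[8,8] 'b' = {B,S,T1}  orig:{B,S}
  T[9,9] 'd' = {A,T0}  orig:{A}
  T[10,10] 'b' = {B,S,T1}  orig:{B,S}
  T[0,1] 'bc' = ∅
  T[1,2] 'cd' = ∅
  T[2,3] 'dd' = ∅
  T[3,4] 'db' = {A,X2}  orig:{A}
  T[4,5] 'bd' = {S}
  T[5,6] 'db' = {A,X2}  orig:{A}
  T[6,7] 'bb' = ∅
  T[7,8] 'bb' = ∅
  T[8,9] 'bd' = {S}
  T[9,10] 'db' = {A,X2}  orig:{A}
  T[0,2] 'bcd' = ∅
  T[1,3] 'cdd' = ∅
  T[2,4] 'ddb' = {B}
  T[3,5] 'dbd' = ∅
  T[4,6] 'bdb' = {S}
  T[5,7] 'dbb' = {A}
  T[6,8] 'bbb' = ∅
  T[7,9] 'bbd' = ∅
  T[8,10] 'bdb' = {S}
  T[0,3] 'bcdd' = ∅
  T[1,4] 'cddb' = ∅
  T[2,5] 'ddbd' = ∅
  T[3,6] 'dbdb' = {B}
  T[4,7] 'bdbb' = {S}
  T[5,8] 'dbbb' = {A}
  T[6,9] 'bbbd' = ∅
  T[7,10] 'bbdb' = ∅
  T[0,4] 'bcddb' = ∅
  T[1,5] 'cddbd' = ∅
  T[2,6] 'ddbdb' = {A}
  T[3,7] 'dbdbb' = ∅
  T[4,8] 'bdbbb' = {S}
  T[5,9] 'dbbbd' = ∅
  T[6,10] 'bbbdb' = ∅
  T[0,5] 'bcddbd' = ∅
  T[1,6] 'cddbdb' = ∅
  T[2,7] 'ddbdbb' = {A}
  T[3,8] 'dbdbbb' = ∅
  T[4,9] 'bdbbbd' = {S}
  T[5,10] 'dbbbdb' = {B}
  T[0,6] 'bcddbdb' = ∅
  T[1,7] 'cddbdbb' = ∅
  T[2,8] 'ddbdbbb' = {A}
  T[3,9] 'dbdbbbd' = ∅
  T[4,10] 'bdbbbdb' = {S}
  T[0,7] 'bcddbdbb' = ∅
  T[1,8] 'cddbdbbb' = ∅
  T[2,9] 'ddbdbbbd' = ∅
  T[3,10] 'dbdbbbdb' = {A}
  T[0,8] 'bcddbdbbb' = ∅
  T[1,9] 'cddbdbbbd' = ∅
  T[2,10] 'ddbdbbbdb' = {B}
  T[0,9] 'bcddbdbbbd' = ∅
  T[1,10] 'cddbdbbbdb' = ∅
  T[0,10] 'bcddbdbbbdb' = ∅

S ∉ T[0,10] ⇒ NO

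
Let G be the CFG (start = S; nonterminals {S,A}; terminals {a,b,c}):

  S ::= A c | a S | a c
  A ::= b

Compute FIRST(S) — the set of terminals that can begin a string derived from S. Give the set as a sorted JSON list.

FIRST sets, iterate to fixpoint:
round 1:
  A via A→b: +{b}
  S via S→A c: +{b}
  S via S→a S: +{a}
  FIRST(S)={a,b}  FIRST(A)={b}
round 2: (stable)
  FIRST(S)={a,b}  FIRST(A)={b}

FIRST(S) = ["a", "b"]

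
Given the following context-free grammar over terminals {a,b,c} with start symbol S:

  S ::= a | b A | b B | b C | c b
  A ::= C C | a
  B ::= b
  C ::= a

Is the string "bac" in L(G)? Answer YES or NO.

Convert to CNF:
  S -> T0 A | T0 B | T0 C | T1 T0 | a
  A -> C C | a
  B -> b
  C -> a
  T0 -> b
  T1 -> c

CYK table (by increasing span):
  [0..0]={B,T0}  "b"  orig:{B}
  [1..1]={A,C,S}  "a"
  [2..2]={T1}  "c"  orig:{}
  [0..1]={S}  "ba"
  [1..2]=∅  "ac"
  [0..2]=∅  "bac"

S ∉ T[0,2] ⇒ NO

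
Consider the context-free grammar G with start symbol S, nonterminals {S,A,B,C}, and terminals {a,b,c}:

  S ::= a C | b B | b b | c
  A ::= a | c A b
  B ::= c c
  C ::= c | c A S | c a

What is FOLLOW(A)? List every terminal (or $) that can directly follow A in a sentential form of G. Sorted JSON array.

FIRST sets, iterate to fixpoint:
round 1:
  A via A→a: +{a}
  A via A→c A b: +{c}
  B via B→c c: +{c}
  C via C→c: +{c}
  S via S→a C: +{a}
  S via S→b B: +{b}
  S via S→c: +{c}
  FIRST[S]={a,b,c}  FIRST[A]={a,c}  FIRST[B]={c}  FIRST[C]={c}
round 2: (no change)
  FIRST[S]={a,b,c}  FIRST[A]={a,c}  FIRST[B]={c}  FIRST[C]={c}

FOLLOW iteration:
FOLLOW(S) := {$}
pass 1:
  A→c A b: FOLLOW(A) ⊇ FIRST(b) = {b}; new: +{b}
  C→c A S: FOLLOW(A) ⊇ FIRST(S) = {a,b,c}; new: +{a,c}
  S→a C: FOLLOW(C) ⊇ FOLLOW(S) ⊇ {$}; new: +{$}
  S→b B: FOLLOW(B) ⊇ FOLLOW(S) ⊇ {$}; new: +{$}
  FOLLOW(S)={$}  FOLLOW(A)={a,b,c}  FOLLOW(B)={$}  FOLLOW(C)={$}
pass 2: — fixpoint
  FOLLOW(S)={$}  FOLLOW(A)={a,b,c}  FOLLOW(B)={$}  FOLLOW(C)={$}

FOLLOW(A) = ["a", "b", "c"]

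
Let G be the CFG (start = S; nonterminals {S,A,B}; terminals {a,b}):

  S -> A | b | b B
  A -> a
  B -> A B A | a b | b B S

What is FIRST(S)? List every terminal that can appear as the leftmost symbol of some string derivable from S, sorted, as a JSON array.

FIRST sets, iterate to fixpoint:
iter 1:
  A via A→a: +{a}
  B via B→A B A: +{a}
  B via B→b B S: +{b}
  S via S→A: +{a}
  S via S→b: +{b}
  S: {a,b}  A: {a}  B: {a,b}
iter 2: done
  S: {a,b}  A: {a}  B: {a,b}

FIRST(S) = ["a", "b"]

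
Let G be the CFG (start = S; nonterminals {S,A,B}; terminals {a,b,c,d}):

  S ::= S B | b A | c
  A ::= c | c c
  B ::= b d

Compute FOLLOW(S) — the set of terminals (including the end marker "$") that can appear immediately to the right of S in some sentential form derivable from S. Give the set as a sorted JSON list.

FIRST iteration:
iter 1:
  A via A→c: +{c}
  B via B→b d: +{b}
  S via S→b A: +{b}
  S via S→c: +{c}
  FIRST(S)={b,c}  FIRST(A)={c}  FIRST(B)={b}
iter 2: done
  FIRST(S)={b,c}  FIRST(A)={c}  FIRST(B)={b}

Compute FOLLOW by fixpoint:
initialize: $ ∈ FOLLOW(S)
pass 1:
  S→S B: FOLLOW(S) ⊇ FIRST(B) = {b}; new: +{b}
  S→S B: FOLLOW(B) ⊇ FOLLOW(S) ⊇ {$,b}; new: +{$,b}
  S→b A: FOLLOW(A) ⊇ FOLLOW(S) ⊇ {$,b}; new: +{$,b}
  S: {$,b}  A: {$,b}  B: {$,b}
pass 2: done
  S: {$,b}  A: {$,b}  B: {$,b}

FOLLOW(S) = ["$", "b"]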